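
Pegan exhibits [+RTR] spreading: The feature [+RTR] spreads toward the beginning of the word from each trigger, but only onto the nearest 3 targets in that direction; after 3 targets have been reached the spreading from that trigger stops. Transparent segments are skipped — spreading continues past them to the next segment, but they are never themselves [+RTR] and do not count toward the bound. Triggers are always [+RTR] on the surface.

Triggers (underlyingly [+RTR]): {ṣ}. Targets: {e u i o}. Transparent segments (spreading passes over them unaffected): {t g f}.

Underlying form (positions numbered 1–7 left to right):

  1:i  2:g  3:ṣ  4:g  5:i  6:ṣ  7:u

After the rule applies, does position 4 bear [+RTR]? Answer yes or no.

From /ṣ/ at 3 leftward: 2 /g/ transparent; 1 /i/ → [+RTR]; word edge.
From /ṣ/ at 6 leftward: 5 /i/ → [+RTR]; 4 /g/ transparent; 3 /ṣ/ is itself a trigger — this domain ends here.
Target with no active source: position 7 stays [-emphatic].
[+RTR] positions on the surface: 1 3 5 6.

no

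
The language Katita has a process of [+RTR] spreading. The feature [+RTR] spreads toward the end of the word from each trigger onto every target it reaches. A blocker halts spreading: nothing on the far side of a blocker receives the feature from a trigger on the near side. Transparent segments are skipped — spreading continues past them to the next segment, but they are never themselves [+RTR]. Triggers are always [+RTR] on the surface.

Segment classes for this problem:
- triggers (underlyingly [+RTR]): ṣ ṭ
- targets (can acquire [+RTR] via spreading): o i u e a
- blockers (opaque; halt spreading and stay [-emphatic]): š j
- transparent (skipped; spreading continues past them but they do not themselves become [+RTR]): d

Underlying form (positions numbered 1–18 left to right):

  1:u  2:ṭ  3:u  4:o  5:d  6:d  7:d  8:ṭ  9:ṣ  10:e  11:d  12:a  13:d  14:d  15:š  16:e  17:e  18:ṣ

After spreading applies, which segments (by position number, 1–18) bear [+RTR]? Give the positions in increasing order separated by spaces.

From /ṭ/ at 2 rightward: 3 /u/ → [+RTR]; 4 /o/ → [+RTR]; 5 /d/ transparent; 6 /d/ transparent; 7 /d/ transparent; 8 /ṭ/ is itself a trigger — this domain ends here.
From /ṭ/ at 8 rightward: 9 /ṣ/ is itself a trigger — this domain ends here.
From /ṣ/ at 9 rightward: 10 /e/ → [+RTR]; 11 /d/ transparent; 12 /a/ → [+RTR]; 13 /d/ transparent; 14 /d/ transparent; 15 /š/ blocks.
From /ṣ/ at 18 rightward: word edge.
Targets with no active source: positions 1 16 17 stay [-emphatic].

2 3 4 8 9 10 12 18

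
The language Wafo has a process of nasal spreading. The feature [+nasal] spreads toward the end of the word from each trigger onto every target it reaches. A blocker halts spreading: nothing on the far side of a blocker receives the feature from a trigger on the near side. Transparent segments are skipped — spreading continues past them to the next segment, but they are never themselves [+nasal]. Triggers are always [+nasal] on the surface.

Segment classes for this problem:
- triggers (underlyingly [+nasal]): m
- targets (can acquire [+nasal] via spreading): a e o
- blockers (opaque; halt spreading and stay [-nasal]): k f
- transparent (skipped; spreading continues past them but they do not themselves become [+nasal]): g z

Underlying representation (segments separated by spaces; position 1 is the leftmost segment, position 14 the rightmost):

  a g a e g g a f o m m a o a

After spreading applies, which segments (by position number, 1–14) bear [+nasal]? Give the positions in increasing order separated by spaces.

10 11 12 13 14

From /m/ at 10 rightward: 11 /m/ is itself a trigger — this domain ends here.
From /m/ at 11 rightward: 12 /a/ → [+nasal]; 13 /o/ → [+nasal]; 14 /a/ → [+nasal]; word edge.
Targets with no active source: positions 1 3 4 7 9 stay [-nasal].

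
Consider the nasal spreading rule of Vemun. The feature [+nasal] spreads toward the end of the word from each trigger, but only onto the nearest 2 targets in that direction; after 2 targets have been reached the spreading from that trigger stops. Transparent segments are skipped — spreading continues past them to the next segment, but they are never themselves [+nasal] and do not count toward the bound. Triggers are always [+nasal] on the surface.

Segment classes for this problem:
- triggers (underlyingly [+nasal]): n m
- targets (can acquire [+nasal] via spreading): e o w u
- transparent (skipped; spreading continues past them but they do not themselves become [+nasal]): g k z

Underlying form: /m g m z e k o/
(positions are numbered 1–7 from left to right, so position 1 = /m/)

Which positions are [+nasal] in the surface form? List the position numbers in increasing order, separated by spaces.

1 3 5 7

From /m/ at 1 rightward: 2 /g/ transparent; 3 /m/ is itself a trigger — this domain ends here.
From /m/ at 3 rightward: 4 /z/ transparent; 5 /e/ → [+nasal]; 6 /k/ transparent; 7 /o/ → [+nasal]; bound reached.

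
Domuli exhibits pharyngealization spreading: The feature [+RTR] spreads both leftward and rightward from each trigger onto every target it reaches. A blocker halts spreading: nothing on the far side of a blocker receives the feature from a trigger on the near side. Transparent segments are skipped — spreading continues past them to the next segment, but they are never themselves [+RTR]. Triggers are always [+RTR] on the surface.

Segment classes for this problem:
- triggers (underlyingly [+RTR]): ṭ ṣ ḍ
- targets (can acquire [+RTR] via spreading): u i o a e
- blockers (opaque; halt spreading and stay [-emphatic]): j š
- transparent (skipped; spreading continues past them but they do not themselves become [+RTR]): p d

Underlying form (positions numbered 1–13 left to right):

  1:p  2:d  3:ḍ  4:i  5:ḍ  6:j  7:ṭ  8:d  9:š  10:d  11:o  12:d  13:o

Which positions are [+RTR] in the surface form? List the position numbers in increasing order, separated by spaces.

3 4 5 7

From /ḍ/ at 3 rightward: 4 /i/ → [+RTR]; 5 /ḍ/ is itself a trigger — this domain ends here.
From /ḍ/ at 3 leftward: 2 /d/ transparent; 1 /p/ transparent; word edge.
From /ḍ/ at 5 rightward: 6 /j/ blocks.
From /ḍ/ at 5 leftward: 4 /i/ → [+RTR]; 3 /ḍ/ is itself a trigger — this domain ends here.
From /ṭ/ at 7 rightward: 8 /d/ transparent; 9 /š/ blocks.
From /ṭ/ at 7 leftward: 6 /j/ blocks.
Targets with no active source: positions 11 13 stay [-emphatic].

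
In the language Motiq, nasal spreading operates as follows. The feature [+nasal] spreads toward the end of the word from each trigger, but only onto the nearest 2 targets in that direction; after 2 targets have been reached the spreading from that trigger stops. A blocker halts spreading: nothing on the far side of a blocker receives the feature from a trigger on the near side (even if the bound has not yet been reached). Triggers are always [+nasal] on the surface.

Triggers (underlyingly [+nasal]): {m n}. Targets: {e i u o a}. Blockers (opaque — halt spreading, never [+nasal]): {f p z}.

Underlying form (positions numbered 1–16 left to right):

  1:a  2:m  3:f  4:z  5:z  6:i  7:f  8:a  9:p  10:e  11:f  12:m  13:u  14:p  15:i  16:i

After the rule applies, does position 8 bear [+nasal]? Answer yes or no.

From /m/ at 2 rightward: 3 /f/ blocks.
From /m/ at 12 rightward: 13 /u/ → [+nasal]; 14 /p/ blocks.
Targets with no active source: positions 1 6 8 10 15 16 stay [-nasal].
[+nasal] positions on the surface: 2 12 13.

no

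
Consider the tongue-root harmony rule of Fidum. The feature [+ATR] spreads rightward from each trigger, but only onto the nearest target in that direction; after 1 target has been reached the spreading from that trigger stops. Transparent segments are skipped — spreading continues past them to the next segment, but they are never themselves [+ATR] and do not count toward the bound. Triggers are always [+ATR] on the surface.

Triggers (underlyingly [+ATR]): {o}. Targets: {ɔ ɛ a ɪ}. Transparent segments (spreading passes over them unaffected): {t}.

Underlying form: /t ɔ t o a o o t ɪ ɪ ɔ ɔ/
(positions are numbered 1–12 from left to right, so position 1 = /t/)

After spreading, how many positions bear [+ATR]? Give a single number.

5

From /o/ at 4 rightward: 5 /a/ → [+ATR]; bound reached.
From /o/ at 6 rightward: 7 /o/ is itself a trigger — this domain ends here.
From /o/ at 7 rightward: 8 /t/ transparent; 9 /ɪ/ → [+ATR]; bound reached.
Targets with no active source: positions 2 10 11 12 stay [-ATR].
[+ATR] positions on the surface: 4 5 6 7 9.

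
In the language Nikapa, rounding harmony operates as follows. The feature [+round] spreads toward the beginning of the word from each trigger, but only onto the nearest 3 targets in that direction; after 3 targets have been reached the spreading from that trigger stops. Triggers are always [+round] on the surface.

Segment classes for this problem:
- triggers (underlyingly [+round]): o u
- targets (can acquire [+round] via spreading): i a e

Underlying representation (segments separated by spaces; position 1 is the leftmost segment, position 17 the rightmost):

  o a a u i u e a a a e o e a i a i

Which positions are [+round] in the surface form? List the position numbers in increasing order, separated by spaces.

1 2 3 4 5 6 9 10 11 12

From /o/ at 1 leftward: word edge.
From /u/ at 4 leftward: 3 /a/ → [+round]; 2 /a/ → [+round]; 1 /o/ is itself a trigger — this domain ends here.
From /u/ at 6 leftward: 5 /i/ → [+round]; 4 /u/ is itself a trigger — this domain ends here.
From /o/ at 12 leftward: 11 /e/ → [+round]; 10 /a/ → [+round]; 9 /a/ → [+round]; bound reached.
Targets with no active source: positions 7 8 13 14 15 16 17 stay [-round].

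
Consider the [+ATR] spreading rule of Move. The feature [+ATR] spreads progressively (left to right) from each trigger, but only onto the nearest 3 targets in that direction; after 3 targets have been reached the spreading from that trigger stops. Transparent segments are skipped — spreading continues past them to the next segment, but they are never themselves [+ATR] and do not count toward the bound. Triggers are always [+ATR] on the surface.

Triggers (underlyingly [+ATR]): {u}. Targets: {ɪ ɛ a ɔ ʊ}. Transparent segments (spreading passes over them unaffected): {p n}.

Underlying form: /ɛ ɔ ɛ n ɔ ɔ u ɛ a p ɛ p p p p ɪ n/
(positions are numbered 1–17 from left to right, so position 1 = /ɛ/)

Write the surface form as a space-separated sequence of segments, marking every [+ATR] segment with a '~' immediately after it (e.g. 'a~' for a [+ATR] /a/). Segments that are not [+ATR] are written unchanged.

From /u/ at 7 rightward: 8 /ɛ/ → [+ATR]; 9 /a/ → [+ATR]; 10 /p/ transparent; 11 /ɛ/ → [+ATR]; bound reached.
Targets with no active source: positions 1 2 3 5 6 16 stay [-ATR].
[+ATR] positions on the surface: 7 8 9 11.

ɛ ɔ ɛ n ɔ ɔ u~ ɛ~ a~ p ɛ~ p p p p ɪ n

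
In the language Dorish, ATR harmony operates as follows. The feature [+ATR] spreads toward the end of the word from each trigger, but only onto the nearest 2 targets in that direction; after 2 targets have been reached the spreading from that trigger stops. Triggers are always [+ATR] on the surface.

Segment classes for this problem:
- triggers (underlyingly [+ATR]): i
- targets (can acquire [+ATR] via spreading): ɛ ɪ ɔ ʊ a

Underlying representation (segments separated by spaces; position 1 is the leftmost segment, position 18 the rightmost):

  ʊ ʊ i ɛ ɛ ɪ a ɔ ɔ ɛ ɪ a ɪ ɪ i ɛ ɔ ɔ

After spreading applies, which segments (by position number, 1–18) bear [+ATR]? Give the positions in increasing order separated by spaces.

3 4 5 15 16 17

From /i/ at 3 rightward: 4 /ɛ/ → [+ATR]; 5 /ɛ/ → [+ATR]; bound reached.
From /i/ at 15 rightward: 16 /ɛ/ → [+ATR]; 17 /ɔ/ → [+ATR]; bound reached.
Targets with no active source: positions 1 2 6 7 8 9 10 11 12 13 14 18 stay [-ATR].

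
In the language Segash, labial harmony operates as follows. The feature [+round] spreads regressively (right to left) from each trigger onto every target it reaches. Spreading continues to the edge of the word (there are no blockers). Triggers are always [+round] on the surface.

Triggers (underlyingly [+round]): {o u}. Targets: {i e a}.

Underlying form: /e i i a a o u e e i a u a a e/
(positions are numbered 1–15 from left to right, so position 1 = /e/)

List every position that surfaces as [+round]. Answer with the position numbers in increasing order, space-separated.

From /o/ at 6 leftward: 5 /a/ → [+round]; 4 /a/ → [+round]; 3 /i/ → [+round]; 2 /i/ → [+round]; 1 /e/ → [+round]; word edge.
From /u/ at 7 leftward: 6 /o/ is itself a trigger — this domain ends here.
From /u/ at 12 leftward: 11 /a/ → [+round]; 10 /i/ → [+round]; 9 /e/ → [+round]; 8 /e/ → [+round]; 7 /u/ is itself a trigger — this domain ends here.
Targets with no active source: positions 13 14 15 stay [-round].

1 2 3 4 5 6 7 8 9 10 11 12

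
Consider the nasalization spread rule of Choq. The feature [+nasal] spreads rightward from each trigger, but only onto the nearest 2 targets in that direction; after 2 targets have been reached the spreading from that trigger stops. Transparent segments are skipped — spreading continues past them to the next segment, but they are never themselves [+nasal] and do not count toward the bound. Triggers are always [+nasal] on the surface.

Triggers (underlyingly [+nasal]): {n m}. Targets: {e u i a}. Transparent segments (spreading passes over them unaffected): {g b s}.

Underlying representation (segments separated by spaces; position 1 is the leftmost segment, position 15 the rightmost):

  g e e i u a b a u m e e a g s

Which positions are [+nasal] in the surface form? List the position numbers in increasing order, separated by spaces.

From /m/ at 10 rightward: 11 /e/ → [+nasal]; 12 /e/ → [+nasal]; bound reached.
Targets with no active source: positions 2 3 4 5 6 8 9 13 stay [-nasal].

10 11 12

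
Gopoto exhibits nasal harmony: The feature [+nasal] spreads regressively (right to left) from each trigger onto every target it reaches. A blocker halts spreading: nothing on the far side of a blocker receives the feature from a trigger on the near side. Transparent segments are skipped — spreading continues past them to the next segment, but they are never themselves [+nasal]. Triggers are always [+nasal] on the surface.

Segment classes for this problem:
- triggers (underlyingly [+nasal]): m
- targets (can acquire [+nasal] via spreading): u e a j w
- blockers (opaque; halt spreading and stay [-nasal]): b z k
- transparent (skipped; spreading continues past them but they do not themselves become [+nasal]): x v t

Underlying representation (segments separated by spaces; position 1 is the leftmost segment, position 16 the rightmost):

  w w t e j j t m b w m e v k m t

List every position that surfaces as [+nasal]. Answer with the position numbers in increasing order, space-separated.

1 2 4 5 6 8 10 11 15

From /m/ at 8 leftward: 7 /t/ transparent; 6 /j/ → [+nasal]; 5 /j/ → [+nasal]; 4 /e/ → [+nasal]; 3 /t/ transparent; 2 /w/ → [+nasal]; 1 /w/ → [+nasal]; word edge.
From /m/ at 11 leftward: 10 /w/ → [+nasal]; 9 /b/ blocks.
From /m/ at 15 leftward: 14 /k/ blocks.
Target with no active source: position 12 stays [-nasal].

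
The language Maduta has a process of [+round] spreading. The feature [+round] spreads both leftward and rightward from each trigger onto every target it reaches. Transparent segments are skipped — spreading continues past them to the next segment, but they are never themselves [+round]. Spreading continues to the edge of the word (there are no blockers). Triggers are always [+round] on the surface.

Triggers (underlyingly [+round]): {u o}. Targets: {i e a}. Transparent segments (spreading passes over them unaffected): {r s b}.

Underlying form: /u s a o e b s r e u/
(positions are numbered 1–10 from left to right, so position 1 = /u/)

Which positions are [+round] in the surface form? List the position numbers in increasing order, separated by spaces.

From /u/ at 1 rightward: 2 /s/ transparent; 3 /a/ → [+round]; 4 /o/ is itself a trigger — this domain ends here.
From /u/ at 1 leftward: word edge.
From /o/ at 4 rightward: 5 /e/ → [+round]; 6 /b/ transparent; 7 /s/ transparent; 8 /r/ transparent; 9 /e/ → [+round]; 10 /u/ is itself a trigger — this domain ends here.
From /o/ at 4 leftward: 3 /a/ → [+round]; 2 /s/ transparent; 1 /u/ is itself a trigger — this domain ends here.
From /u/ at 10 rightward: word edge.
From /u/ at 10 leftward: 9 /e/ → [+round]; 8 /r/ transparent; 7 /s/ transparent; 6 /b/ transparent; 5 /e/ → [+round]; 4 /o/ is itself a trigger — this domain ends here.

1 3 4 5 9 10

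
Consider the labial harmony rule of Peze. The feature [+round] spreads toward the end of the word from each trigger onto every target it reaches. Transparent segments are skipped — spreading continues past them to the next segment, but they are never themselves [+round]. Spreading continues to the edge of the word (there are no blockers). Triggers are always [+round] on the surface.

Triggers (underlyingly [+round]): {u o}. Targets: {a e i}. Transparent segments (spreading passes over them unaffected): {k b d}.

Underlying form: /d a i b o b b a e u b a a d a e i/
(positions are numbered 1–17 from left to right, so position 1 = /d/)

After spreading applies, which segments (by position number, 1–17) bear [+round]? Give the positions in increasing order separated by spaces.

From /o/ at 5 rightward: 6 /b/ transparent; 7 /b/ transparent; 8 /a/ → [+round]; 9 /e/ → [+round]; 10 /u/ is itself a trigger — this domain ends here.
From /u/ at 10 rightward: 11 /b/ transparent; 12 /a/ → [+round]; 13 /a/ → [+round]; 14 /d/ transparent; 15 /a/ → [+round]; 16 /e/ → [+round]; 17 /i/ → [+round]; word edge.
Targets with no active source: positions 2 3 stay [-round].

5 8 9 10 12 13 15 16 17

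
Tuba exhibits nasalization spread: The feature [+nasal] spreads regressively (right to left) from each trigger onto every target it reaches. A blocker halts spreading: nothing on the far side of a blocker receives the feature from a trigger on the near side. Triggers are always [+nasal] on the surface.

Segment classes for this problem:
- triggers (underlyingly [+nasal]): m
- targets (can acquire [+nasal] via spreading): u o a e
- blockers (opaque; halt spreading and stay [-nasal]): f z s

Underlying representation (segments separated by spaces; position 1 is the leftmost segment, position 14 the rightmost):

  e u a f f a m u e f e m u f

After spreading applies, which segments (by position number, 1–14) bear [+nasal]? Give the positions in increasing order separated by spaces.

From /m/ at 7 leftward: 6 /a/ → [+nasal]; 5 /f/ blocks.
From /m/ at 12 leftward: 11 /e/ → [+nasal]; 10 /f/ blocks.
Targets with no active source: positions 1 2 3 8 9 13 stay [-nasal].

6 7 11 12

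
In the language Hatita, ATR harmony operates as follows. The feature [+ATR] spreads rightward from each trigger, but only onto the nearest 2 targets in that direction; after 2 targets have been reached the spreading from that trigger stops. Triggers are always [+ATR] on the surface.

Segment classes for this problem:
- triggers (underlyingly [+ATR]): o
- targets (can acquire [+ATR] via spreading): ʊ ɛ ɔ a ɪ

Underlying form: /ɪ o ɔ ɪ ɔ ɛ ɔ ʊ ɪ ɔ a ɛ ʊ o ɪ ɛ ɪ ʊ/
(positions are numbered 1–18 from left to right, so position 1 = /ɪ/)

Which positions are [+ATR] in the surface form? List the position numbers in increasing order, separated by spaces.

2 3 4 14 15 16

From /o/ at 2 rightward: 3 /ɔ/ → [+ATR]; 4 /ɪ/ → [+ATR]; bound reached.
From /o/ at 14 rightward: 15 /ɪ/ → [+ATR]; 16 /ɛ/ → [+ATR]; bound reached.
Targets with no active source: positions 1 5 6 7 8 9 10 11 12 13 17 18 stay [-ATR].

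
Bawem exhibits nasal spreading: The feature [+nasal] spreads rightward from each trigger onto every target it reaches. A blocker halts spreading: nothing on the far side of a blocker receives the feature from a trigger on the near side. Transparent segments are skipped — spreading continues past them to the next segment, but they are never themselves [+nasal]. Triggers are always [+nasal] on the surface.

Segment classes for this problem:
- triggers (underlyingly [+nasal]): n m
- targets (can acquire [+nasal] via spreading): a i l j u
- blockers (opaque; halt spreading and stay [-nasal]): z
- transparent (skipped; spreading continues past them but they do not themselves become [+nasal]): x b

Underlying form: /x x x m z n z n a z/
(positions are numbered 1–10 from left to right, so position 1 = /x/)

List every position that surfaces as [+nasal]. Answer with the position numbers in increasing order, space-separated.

From /m/ at 4 rightward: 5 /z/ blocks.
From /n/ at 6 rightward: 7 /z/ blocks.
From /n/ at 8 rightward: 9 /a/ → [+nasal]; 10 /z/ blocks.

4 6 8 9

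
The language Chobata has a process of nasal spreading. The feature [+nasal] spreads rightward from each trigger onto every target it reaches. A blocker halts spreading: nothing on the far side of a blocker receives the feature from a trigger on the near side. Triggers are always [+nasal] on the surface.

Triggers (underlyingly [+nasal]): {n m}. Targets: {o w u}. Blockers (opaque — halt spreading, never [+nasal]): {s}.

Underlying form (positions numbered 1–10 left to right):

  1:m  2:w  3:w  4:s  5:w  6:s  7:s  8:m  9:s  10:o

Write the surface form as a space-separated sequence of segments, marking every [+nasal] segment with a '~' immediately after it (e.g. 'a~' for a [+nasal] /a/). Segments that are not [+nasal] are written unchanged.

From /m/ at 1 rightward: 2 /w/ → [+nasal]; 3 /w/ → [+nasal]; 4 /s/ blocks.
From /m/ at 8 rightward: 9 /s/ blocks.
Targets with no active source: positions 5 10 stay [-nasal].
[+nasal] positions on the surface: 1 2 3 8.

m~ w~ w~ s w s s m~ s o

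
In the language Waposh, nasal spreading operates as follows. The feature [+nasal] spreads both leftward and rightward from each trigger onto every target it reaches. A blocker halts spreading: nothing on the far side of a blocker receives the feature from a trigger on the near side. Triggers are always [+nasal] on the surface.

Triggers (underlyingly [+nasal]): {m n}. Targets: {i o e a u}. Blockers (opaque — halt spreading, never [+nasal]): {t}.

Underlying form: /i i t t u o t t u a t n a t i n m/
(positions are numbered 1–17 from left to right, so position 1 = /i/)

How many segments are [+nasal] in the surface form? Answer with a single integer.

5

From /n/ at 12 rightward: 13 /a/ → [+nasal]; 14 /t/ blocks.
From /n/ at 12 leftward: 11 /t/ blocks.
From /n/ at 16 rightward: 17 /m/ is itself a trigger — this domain ends here.
From /n/ at 16 leftward: 15 /i/ → [+nasal]; 14 /t/ blocks.
From /m/ at 17 rightward: word edge.
From /m/ at 17 leftward: 16 /n/ is itself a trigger — this domain ends here.
Targets with no active source: positions 1 2 5 6 9 10 stay [-nasal].
[+nasal] positions on the surface: 12 13 15 16 17.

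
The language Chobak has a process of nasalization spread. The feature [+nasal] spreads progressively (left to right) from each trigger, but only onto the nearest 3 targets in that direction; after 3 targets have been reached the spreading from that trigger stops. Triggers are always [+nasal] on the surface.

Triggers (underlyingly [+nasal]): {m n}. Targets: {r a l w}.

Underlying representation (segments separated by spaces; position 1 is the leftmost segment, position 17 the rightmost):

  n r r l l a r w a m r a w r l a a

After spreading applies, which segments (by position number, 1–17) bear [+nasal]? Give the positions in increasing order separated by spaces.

From /n/ at 1 rightward: 2 /r/ → [+nasal]; 3 /r/ → [+nasal]; 4 /l/ → [+nasal]; bound reached.
From /m/ at 10 rightward: 11 /r/ → [+nasal]; 12 /a/ → [+nasal]; 13 /w/ → [+nasal]; bound reached.
Targets with no active source: positions 5 6 7 8 9 14 15 16 17 stay [-nasal].

1 2 3 4 10 11 12 13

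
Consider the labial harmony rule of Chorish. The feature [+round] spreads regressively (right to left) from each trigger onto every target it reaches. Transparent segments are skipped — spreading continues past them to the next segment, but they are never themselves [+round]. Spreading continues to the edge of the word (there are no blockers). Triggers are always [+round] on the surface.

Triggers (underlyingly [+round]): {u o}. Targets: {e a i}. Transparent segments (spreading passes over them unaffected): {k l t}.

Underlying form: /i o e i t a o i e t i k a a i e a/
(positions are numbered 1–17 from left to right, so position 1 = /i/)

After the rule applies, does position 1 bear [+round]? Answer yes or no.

yes

From /o/ at 2 leftward: 1 /i/ → [+round]; word edge.
From /o/ at 7 leftward: 6 /a/ → [+round]; 5 /t/ transparent; 4 /i/ → [+round]; 3 /e/ → [+round]; 2 /o/ is itself a trigger — this domain ends here.
Targets with no active source: positions 8 9 11 13 14 15 16 17 stay [-round].
[+round] positions on the surface: 1 2 3 4 6 7.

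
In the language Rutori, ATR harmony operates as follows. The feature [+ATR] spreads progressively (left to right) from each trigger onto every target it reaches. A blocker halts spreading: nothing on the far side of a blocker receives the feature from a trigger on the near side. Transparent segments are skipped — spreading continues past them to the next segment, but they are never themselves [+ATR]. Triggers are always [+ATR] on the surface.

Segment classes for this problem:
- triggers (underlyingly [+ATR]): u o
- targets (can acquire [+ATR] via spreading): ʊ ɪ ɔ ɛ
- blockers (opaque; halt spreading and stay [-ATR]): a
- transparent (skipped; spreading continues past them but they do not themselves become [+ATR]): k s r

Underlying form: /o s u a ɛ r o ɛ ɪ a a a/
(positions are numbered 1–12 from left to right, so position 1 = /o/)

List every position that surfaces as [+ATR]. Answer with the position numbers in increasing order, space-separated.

From /o/ at 1 rightward: 2 /s/ transparent; 3 /u/ is itself a trigger — this domain ends here.
From /u/ at 3 rightward: 4 /a/ blocks.
From /o/ at 7 rightward: 8 /ɛ/ → [+ATR]; 9 /ɪ/ → [+ATR]; 10 /a/ blocks.
Target with no active source: position 5 stays [-ATR].

1 3 7 8 9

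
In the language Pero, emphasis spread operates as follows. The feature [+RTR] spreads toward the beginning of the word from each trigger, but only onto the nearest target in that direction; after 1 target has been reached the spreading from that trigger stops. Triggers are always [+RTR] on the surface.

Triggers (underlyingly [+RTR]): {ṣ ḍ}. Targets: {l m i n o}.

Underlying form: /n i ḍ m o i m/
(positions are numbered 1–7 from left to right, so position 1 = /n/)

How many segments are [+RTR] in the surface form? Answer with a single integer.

From /ḍ/ at 3 leftward: 2 /i/ → [+RTR]; bound reached.
Targets with no active source: positions 1 4 5 6 7 stay [-emphatic].
[+RTR] positions on the surface: 2 3.

2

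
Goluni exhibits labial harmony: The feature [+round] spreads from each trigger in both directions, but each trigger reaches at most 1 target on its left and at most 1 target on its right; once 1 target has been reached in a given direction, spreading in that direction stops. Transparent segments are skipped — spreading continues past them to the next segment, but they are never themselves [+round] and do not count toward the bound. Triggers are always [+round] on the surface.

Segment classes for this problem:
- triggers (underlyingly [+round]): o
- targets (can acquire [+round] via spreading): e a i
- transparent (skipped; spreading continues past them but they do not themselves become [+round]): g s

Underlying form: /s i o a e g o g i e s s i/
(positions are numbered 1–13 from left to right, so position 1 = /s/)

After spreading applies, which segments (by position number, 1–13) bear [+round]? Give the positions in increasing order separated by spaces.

From /o/ at 3 rightward: 4 /a/ → [+round]; bound reached.
From /o/ at 3 leftward: 2 /i/ → [+round]; bound reached.
From /o/ at 7 rightward: 8 /g/ transparent; 9 /i/ → [+round]; bound reached.
From /o/ at 7 leftward: 6 /g/ transparent; 5 /e/ → [+round]; bound reached.
Targets with no active source: positions 10 13 stay [-round].

2 3 4 5 7 9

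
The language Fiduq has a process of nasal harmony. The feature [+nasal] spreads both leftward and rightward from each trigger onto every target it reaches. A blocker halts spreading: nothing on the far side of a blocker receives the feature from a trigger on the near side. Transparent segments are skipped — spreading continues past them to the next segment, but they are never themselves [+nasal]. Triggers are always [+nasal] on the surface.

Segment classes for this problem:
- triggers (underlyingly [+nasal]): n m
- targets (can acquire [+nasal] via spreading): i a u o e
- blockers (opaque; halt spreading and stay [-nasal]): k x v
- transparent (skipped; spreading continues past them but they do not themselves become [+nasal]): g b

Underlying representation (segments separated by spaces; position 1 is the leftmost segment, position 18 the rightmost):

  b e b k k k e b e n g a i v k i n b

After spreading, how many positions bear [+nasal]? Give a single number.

From /n/ at 10 rightward: 11 /g/ transparent; 12 /a/ → [+nasal]; 13 /i/ → [+nasal]; 14 /v/ blocks.
From /n/ at 10 leftward: 9 /e/ → [+nasal]; 8 /b/ transparent; 7 /e/ → [+nasal]; 6 /k/ blocks.
From /n/ at 17 rightward: 18 /b/ transparent; word edge.
From /n/ at 17 leftward: 16 /i/ → [+nasal]; 15 /k/ blocks.
Target with no active source: position 2 stays [-nasal].
[+nasal] positions on the surface: 7 9 10 12 13 16 17.

7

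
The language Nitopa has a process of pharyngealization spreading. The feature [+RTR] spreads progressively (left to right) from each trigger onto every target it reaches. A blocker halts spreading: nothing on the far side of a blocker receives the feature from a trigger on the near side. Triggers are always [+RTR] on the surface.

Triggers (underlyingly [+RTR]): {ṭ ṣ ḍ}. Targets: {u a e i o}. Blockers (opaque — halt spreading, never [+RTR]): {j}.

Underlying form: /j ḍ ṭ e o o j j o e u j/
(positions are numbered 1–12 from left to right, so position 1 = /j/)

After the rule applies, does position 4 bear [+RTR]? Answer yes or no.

From /ḍ/ at 2 rightward: 3 /ṭ/ is itself a trigger — this domain ends here.
From /ṭ/ at 3 rightward: 4 /e/ → [+RTR]; 5 /o/ → [+RTR]; 6 /o/ → [+RTR]; 7 /j/ blocks.
Targets with no active source: positions 9 10 11 stay [-emphatic].
[+RTR] positions on the surface: 2 3 4 5 6.

yes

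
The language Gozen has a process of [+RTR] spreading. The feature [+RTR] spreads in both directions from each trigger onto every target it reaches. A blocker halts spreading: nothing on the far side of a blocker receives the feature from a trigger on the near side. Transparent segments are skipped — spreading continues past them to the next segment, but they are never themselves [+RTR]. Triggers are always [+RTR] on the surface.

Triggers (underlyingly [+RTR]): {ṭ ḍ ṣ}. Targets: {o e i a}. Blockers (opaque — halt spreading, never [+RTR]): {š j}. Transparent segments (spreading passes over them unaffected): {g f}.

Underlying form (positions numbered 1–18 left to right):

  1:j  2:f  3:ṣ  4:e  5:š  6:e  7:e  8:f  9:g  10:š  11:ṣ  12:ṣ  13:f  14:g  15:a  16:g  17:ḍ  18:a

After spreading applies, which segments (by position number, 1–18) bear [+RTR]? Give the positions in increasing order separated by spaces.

3 4 11 12 15 17 18

From /ṣ/ at 3 rightward: 4 /e/ → [+RTR]; 5 /š/ blocks.
From /ṣ/ at 3 leftward: 2 /f/ transparent; 1 /j/ blocks.
From /ṣ/ at 11 rightward: 12 /ṣ/ is itself a trigger — this domain ends here.
From /ṣ/ at 11 leftward: 10 /š/ blocks.
From /ṣ/ at 12 rightward: 13 /f/ transparent; 14 /g/ transparent; 15 /a/ → [+RTR]; 16 /g/ transparent; 17 /ḍ/ is itself a trigger — this domain ends here.
From /ṣ/ at 12 leftward: 11 /ṣ/ is itself a trigger — this domain ends here.
From /ḍ/ at 17 rightward: 18 /a/ → [+RTR]; word edge.
From /ḍ/ at 17 leftward: 16 /g/ transparent; 15 /a/ → [+RTR]; 14 /g/ transparent; 13 /f/ transparent; 12 /ṣ/ is itself a trigger — this domain ends here.
Targets with no active source: positions 6 7 stay [-emphatic].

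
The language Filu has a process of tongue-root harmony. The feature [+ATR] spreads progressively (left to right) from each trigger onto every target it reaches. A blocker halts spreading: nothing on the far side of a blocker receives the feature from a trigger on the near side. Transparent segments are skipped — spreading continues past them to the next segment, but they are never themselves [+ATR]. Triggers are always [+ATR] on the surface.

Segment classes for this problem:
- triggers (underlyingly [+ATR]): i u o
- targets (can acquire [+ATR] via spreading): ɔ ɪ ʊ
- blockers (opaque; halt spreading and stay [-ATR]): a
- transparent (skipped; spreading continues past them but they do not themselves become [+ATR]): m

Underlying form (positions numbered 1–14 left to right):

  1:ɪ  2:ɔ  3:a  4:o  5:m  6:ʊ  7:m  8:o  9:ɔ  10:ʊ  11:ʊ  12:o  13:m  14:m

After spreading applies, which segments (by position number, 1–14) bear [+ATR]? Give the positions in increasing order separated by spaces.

From /o/ at 4 rightward: 5 /m/ transparent; 6 /ʊ/ → [+ATR]; 7 /m/ transparent; 8 /o/ is itself a trigger — this domain ends here.
From /o/ at 8 rightward: 9 /ɔ/ → [+ATR]; 10 /ʊ/ → [+ATR]; 11 /ʊ/ → [+ATR]; 12 /o/ is itself a trigger — this domain ends here.
From /o/ at 12 rightward: 13 /m/ transparent; 14 /m/ transparent; word edge.
Targets with no active source: positions 1 2 stay [-ATR].

4 6 8 9 10 11 12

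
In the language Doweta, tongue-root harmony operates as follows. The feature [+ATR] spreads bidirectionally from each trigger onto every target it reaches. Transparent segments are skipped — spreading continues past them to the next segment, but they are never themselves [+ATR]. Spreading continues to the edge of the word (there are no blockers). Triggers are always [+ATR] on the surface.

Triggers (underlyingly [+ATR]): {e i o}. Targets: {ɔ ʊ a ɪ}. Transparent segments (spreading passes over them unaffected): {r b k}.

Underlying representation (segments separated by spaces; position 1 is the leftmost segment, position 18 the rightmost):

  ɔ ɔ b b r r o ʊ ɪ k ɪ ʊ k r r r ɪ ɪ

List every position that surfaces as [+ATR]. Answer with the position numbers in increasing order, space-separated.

1 2 7 8 9 11 12 17 18

From /o/ at 7 rightward: 8 /ʊ/ → [+ATR]; 9 /ɪ/ → [+ATR]; 10 /k/ transparent; 11 /ɪ/ → [+ATR]; 12 /ʊ/ → [+ATR]; 13 /k/ transparent; 14 /r/ transparent; 15 /r/ transparent; 16 /r/ transparent; 17 /ɪ/ → [+ATR]; 18 /ɪ/ → [+ATR]; word edge.
From /o/ at 7 leftward: 6 /r/ transparent; 5 /r/ transparent; 4 /b/ transparent; 3 /b/ transparent; 2 /ɔ/ → [+ATR]; 1 /ɔ/ → [+ATR]; word edge.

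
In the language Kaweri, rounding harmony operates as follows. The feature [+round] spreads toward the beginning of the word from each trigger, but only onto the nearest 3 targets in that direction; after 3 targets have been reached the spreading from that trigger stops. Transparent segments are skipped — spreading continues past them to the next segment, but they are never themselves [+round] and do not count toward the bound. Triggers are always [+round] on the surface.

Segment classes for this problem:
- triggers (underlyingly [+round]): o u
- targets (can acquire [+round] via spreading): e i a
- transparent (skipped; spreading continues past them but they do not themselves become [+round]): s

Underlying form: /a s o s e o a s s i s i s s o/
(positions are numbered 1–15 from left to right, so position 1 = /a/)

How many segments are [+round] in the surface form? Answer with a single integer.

8

From /o/ at 3 leftward: 2 /s/ transparent; 1 /a/ → [+round]; word edge.
From /o/ at 6 leftward: 5 /e/ → [+round]; 4 /s/ transparent; 3 /o/ is itself a trigger — this domain ends here.
From /o/ at 15 leftward: 14 /s/ transparent; 13 /s/ transparent; 12 /i/ → [+round]; 11 /s/ transparent; 10 /i/ → [+round]; 9 /s/ transparent; 8 /s/ transparent; 7 /a/ → [+round]; bound reached.
[+round] positions on the surface: 1 3 5 6 7 10 12 15.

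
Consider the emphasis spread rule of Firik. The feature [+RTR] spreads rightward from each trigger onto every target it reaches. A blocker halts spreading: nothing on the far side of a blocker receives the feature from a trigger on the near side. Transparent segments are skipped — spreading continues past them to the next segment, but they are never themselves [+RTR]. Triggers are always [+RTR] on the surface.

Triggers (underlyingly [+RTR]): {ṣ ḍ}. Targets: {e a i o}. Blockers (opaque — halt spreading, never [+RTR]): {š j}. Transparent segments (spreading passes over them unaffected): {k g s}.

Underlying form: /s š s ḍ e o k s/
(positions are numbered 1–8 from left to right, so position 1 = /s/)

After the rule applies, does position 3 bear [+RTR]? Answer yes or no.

From /ḍ/ at 4 rightward: 5 /e/ → [+RTR]; 6 /o/ → [+RTR]; 7 /k/ transparent; 8 /s/ transparent; word edge.
[+RTR] positions on the surface: 4 5 6.

no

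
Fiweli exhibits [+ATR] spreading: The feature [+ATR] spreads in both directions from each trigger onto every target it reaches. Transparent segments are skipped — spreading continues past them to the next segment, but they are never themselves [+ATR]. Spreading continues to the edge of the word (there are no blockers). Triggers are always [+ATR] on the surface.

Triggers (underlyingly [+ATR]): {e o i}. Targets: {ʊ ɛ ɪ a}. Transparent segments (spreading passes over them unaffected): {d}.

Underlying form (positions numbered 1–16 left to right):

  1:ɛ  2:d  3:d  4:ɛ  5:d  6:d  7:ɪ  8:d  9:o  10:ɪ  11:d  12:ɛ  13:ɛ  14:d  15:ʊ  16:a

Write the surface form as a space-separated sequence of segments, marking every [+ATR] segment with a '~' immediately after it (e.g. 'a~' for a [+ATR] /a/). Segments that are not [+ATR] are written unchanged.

From /o/ at 9 rightward: 10 /ɪ/ → [+ATR]; 11 /d/ transparent; 12 /ɛ/ → [+ATR]; 13 /ɛ/ → [+ATR]; 14 /d/ transparent; 15 /ʊ/ → [+ATR]; 16 /a/ → [+ATR]; word edge.
From /o/ at 9 leftward: 8 /d/ transparent; 7 /ɪ/ → [+ATR]; 6 /d/ transparent; 5 /d/ transparent; 4 /ɛ/ → [+ATR]; 3 /d/ transparent; 2 /d/ transparent; 1 /ɛ/ → [+ATR]; word edge.
[+ATR] positions on the surface: 1 4 7 9 10 12 13 15 16.

ɛ~ d d ɛ~ d d ɪ~ d o~ ɪ~ d ɛ~ ɛ~ d ʊ~ a~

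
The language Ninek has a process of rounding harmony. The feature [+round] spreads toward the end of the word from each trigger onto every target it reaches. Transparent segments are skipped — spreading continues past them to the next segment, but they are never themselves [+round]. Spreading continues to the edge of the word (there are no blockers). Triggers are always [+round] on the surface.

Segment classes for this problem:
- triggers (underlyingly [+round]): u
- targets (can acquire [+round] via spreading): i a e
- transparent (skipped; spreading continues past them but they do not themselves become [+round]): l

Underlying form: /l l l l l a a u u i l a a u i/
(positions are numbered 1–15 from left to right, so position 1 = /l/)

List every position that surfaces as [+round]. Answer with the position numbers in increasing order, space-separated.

From /u/ at 8 rightward: 9 /u/ is itself a trigger — this domain ends here.
From /u/ at 9 rightward: 10 /i/ → [+round]; 11 /l/ transparent; 12 /a/ → [+round]; 13 /a/ → [+round]; 14 /u/ is itself a trigger — this domain ends here.
From /u/ at 14 rightward: 15 /i/ → [+round]; word edge.
Targets with no active source: positions 6 7 stay [-round].

8 9 10 12 13 14 15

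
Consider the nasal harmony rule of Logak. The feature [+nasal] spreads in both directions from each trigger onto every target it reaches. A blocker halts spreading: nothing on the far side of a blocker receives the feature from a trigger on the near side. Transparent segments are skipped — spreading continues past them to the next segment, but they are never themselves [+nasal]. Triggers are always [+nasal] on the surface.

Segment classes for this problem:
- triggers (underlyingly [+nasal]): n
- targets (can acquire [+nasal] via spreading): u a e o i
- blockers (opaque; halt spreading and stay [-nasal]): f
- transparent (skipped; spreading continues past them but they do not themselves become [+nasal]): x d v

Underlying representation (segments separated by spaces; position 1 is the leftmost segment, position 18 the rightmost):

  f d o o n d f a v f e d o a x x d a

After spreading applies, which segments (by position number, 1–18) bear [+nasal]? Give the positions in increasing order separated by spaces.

From /n/ at 5 rightward: 6 /d/ transparent; 7 /f/ blocks.
From /n/ at 5 leftward: 4 /o/ → [+nasal]; 3 /o/ → [+nasal]; 2 /d/ transparent; 1 /f/ blocks.
Targets with no active source: positions 8 11 13 14 18 stay [-nasal].

3 4 5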